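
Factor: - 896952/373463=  - 2^3 *3^1 * 7^1*19^1 * 281^1*373463^(-1 ) 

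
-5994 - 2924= - 8918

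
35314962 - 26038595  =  9276367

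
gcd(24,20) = 4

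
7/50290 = 7/50290 = 0.00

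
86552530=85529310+1023220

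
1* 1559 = 1559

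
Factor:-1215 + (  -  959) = -2174 = - 2^1*1087^1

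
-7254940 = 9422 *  ( - 770) 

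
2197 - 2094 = 103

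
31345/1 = 31345 = 31345.00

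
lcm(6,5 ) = 30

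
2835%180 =135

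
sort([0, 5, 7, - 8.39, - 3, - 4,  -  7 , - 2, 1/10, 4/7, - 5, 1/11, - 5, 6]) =[ - 8.39,  -  7, - 5, - 5, - 4, - 3, - 2 , 0 , 1/11, 1/10, 4/7, 5, 6, 7] 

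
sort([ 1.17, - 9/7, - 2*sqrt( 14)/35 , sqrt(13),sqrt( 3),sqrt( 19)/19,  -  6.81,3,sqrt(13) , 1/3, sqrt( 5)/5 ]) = [ - 6.81, - 9/7, - 2*sqrt ( 14)/35,sqrt( 19)/19,1/3,sqrt( 5)/5,1.17,sqrt(3 ), 3,sqrt( 13),sqrt(13) ]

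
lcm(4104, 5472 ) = 16416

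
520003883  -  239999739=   280004144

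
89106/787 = 113 + 175/787=113.22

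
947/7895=947/7895 =0.12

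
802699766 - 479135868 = 323563898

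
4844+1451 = 6295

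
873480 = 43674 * 20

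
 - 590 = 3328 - 3918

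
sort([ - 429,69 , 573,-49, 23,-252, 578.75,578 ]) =[-429,-252,-49,23,69 , 573 , 578, 578.75] 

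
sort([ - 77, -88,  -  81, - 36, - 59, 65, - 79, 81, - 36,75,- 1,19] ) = [  -  88, - 81, - 79, - 77, - 59,  -  36, - 36,-1, 19,65, 75,  81]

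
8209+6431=14640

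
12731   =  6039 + 6692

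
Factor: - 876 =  - 2^2 * 3^1*73^1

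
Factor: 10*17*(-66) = -11220 = -2^2*3^1*5^1*11^1*17^1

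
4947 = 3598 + 1349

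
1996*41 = 81836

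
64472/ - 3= - 64472/3 = - 21490.67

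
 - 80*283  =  - 22640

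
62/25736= 31/12868 = 0.00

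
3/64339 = 3/64339 = 0.00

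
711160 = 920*773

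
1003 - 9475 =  - 8472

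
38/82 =19/41 = 0.46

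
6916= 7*988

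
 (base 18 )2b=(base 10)47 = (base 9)52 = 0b101111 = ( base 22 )23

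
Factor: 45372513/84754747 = 3^1*7^( - 1 ) * 11^( - 1 )*19^1*23^( - 1)*47857^ ( - 1 )*796009^1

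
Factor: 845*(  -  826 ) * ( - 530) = 369924100 = 2^2*5^2*7^1*13^2*53^1*59^1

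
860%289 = 282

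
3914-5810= - 1896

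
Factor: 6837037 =41^1*103^1*1619^1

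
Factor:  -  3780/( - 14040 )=7/26  =  2^( - 1)*7^1*13^ (- 1)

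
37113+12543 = 49656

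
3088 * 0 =0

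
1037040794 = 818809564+218231230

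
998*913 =911174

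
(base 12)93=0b1101111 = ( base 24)4F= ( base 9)133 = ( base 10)111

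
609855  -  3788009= - 3178154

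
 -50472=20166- 70638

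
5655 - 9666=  - 4011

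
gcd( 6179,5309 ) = 1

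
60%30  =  0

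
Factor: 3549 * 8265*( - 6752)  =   - 198052938720=- 2^5*3^2*5^1*7^1*13^2* 19^1*29^1*211^1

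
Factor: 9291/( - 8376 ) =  - 3097/2792 = -2^( - 3)*19^1 * 163^1*349^(  -  1 )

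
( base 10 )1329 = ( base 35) 12y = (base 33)179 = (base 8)2461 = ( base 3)1211020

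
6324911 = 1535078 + 4789833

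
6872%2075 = 647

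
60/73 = 60/73 =0.82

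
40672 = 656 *62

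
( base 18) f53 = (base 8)11531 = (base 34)49n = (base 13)2340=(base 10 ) 4953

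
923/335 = 2 + 253/335=   2.76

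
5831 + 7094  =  12925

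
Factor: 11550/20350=21/37=3^1*7^1*37^(- 1) 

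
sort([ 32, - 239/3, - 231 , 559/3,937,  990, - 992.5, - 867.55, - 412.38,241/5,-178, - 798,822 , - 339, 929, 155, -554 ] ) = [- 992.5, - 867.55, - 798, - 554, -412.38, - 339, - 231, - 178, - 239/3,32,241/5,  155,559/3, 822,929, 937,990] 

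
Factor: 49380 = 2^2*3^1 * 5^1*823^1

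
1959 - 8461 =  -6502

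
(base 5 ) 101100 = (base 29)3pr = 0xCCB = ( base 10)3275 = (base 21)78K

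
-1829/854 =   -  3 + 733/854=-2.14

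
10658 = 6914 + 3744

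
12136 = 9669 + 2467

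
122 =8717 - 8595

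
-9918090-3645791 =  - 13563881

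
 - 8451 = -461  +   - 7990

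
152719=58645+94074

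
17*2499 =42483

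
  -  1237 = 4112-5349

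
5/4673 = 5/4673= 0.00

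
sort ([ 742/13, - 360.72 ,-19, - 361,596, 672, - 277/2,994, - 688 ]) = [ - 688,  -  361,  -  360.72, - 277/2,-19,  742/13, 596,672,994]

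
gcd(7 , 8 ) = 1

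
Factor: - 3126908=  - 2^2 * 31^1*151^1*167^1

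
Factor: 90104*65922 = 5939835888 =2^4*3^1*7^1 *1609^1*10987^1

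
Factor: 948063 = 3^1 * 71^1*4451^1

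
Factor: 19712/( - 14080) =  - 5^ ( - 1)*7^1 =-7/5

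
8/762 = 4/381 =0.01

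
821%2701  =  821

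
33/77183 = 33/77183  =  0.00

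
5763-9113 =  - 3350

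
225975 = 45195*5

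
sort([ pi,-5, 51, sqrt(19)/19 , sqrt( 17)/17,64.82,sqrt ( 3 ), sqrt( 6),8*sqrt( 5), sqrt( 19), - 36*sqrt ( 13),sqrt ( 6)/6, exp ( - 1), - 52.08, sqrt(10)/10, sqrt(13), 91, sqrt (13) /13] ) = [ - 36  *sqrt( 13), - 52.08, - 5,sqrt ( 19)/19, sqrt( 17)/17, sqrt ( 13 )/13,sqrt(10)/10, exp( - 1),sqrt(6)/6 , sqrt ( 3), sqrt( 6),pi,sqrt (13),sqrt( 19),8*sqrt( 5),51, 64.82,91] 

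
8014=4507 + 3507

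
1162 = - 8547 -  - 9709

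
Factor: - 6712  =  -2^3*839^1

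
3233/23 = 140 + 13/23 = 140.57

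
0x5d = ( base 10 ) 93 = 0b1011101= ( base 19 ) 4H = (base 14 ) 69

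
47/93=47/93=0.51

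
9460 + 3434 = 12894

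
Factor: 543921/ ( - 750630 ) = -2^( - 1)*5^(-1 )*7^1*59^1*131^( - 1)*  191^( - 1 )*439^1 = -181307/250210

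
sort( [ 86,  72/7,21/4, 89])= [21/4,72/7, 86,89]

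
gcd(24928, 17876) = 164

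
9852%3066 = 654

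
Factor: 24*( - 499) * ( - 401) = 4802376 = 2^3*3^1*401^1*499^1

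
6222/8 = 3111/4 = 777.75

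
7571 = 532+7039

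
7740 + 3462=11202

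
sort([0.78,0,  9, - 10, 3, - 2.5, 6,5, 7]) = [ - 10, - 2.5, 0,  0.78, 3,5, 6, 7,9] 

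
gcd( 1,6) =1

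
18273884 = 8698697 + 9575187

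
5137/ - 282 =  -5137/282 = - 18.22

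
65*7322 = 475930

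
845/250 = 169/50=3.38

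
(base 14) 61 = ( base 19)49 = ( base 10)85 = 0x55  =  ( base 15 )5a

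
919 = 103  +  816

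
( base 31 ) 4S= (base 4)2120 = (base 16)98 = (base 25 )62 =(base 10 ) 152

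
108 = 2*54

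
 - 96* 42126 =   -  4044096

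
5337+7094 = 12431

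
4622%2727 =1895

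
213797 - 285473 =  - 71676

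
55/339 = 55/339 =0.16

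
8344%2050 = 144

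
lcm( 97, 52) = 5044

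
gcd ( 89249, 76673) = 1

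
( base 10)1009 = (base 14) 521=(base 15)474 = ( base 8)1761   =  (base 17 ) 386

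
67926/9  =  22642/3 = 7547.33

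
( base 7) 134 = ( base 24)32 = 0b1001010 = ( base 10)74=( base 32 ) 2a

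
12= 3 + 9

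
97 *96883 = 9397651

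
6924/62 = 111 +21/31 = 111.68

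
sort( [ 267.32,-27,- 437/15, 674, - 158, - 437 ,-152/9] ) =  [ - 437 ,-158, - 437/15,- 27, - 152/9, 267.32,674] 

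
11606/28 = 829/2 = 414.50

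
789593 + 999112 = 1788705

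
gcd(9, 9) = 9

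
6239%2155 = 1929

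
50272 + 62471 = 112743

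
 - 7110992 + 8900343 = 1789351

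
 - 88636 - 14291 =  - 102927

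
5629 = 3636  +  1993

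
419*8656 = 3626864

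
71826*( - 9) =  - 646434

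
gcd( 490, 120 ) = 10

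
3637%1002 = 631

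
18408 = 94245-75837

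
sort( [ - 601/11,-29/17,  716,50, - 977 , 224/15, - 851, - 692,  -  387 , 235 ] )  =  [  -  977 , -851, - 692, - 387, - 601/11, - 29/17,224/15,50,235,716 ]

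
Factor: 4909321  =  4909321^1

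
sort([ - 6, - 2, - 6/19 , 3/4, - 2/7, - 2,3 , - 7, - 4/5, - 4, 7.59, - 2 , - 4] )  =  [ - 7, - 6, - 4,-4, - 2,- 2,  -  2,-4/5, - 6/19 , - 2/7,  3/4,3,7.59] 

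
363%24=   3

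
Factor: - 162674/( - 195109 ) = 2^1*17^( - 1 )*23^ (-1)*163^1 = 326/391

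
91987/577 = 91987/577 = 159.42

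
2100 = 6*350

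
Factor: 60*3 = 180 = 2^2 * 3^2*5^1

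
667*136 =90712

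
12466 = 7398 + 5068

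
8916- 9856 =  - 940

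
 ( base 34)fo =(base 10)534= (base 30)HO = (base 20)16E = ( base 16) 216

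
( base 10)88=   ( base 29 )31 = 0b1011000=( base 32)2o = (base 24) 3g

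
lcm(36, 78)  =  468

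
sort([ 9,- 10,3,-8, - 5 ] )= [ - 10, - 8, -5,3,9 ] 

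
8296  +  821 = 9117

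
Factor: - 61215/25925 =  - 12243/5185=- 3^1*5^( - 1 )*7^1*11^1*17^( - 1)*53^1*61^ ( - 1 ) 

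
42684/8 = 10671/2=5335.50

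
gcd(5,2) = 1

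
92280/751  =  122 + 658/751 = 122.88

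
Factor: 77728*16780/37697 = 2^7*5^1*7^1*11^( -1) * 23^( - 1)*149^(- 1 )*347^1*839^1 = 1304275840/37697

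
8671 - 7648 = 1023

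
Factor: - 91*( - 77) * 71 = 7^2 *11^1*13^1*71^1 = 497497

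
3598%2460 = 1138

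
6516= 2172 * 3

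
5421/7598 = 5421/7598 =0.71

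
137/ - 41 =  - 4+27/41 = -3.34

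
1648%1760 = 1648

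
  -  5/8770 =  - 1/1754 = - 0.00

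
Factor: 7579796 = 2^2*7^1*167^1*1621^1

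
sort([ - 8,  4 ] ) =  [  -  8,4 ] 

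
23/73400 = 23/73400 = 0.00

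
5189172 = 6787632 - 1598460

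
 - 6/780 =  - 1+ 129/130 = - 0.01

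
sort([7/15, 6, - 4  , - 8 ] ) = [ - 8, - 4, 7/15,6]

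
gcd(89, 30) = 1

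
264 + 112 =376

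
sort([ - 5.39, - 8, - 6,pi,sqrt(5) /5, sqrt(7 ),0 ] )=[ - 8, - 6, -5.39,0, sqrt( 5)/5,  sqrt ( 7) , pi]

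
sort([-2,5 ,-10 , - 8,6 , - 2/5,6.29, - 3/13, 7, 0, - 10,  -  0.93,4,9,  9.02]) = [ - 10,  -  10,- 8, - 2, - 0.93,-2/5,- 3/13,0,4, 5,6, 6.29,7 , 9, 9.02 ] 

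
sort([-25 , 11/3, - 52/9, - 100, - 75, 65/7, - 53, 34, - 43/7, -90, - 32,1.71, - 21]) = [-100, - 90, - 75,-53,-32, - 25,-21, - 43/7, - 52/9, 1.71, 11/3,65/7, 34]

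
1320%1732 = 1320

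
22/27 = 22/27 =0.81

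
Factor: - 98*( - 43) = 2^1*7^2*43^1 = 4214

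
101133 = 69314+31819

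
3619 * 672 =2431968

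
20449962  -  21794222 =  - 1344260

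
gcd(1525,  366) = 61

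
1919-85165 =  - 83246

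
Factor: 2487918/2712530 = 1243959/1356265 = 3^1*5^( - 1 ) * 271253^ ( - 1 )*414653^1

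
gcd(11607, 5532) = 3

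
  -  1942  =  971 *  ( - 2 )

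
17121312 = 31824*538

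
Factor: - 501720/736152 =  - 5^1*113^1*829^( - 1) = - 565/829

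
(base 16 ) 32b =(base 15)391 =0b1100101011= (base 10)811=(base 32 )PB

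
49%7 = 0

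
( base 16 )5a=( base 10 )90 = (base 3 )10100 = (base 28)36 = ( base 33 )2o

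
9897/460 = 9897/460  =  21.52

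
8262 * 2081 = 17193222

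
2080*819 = 1703520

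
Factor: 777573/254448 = 2^(-4)*19^ ( - 1)*929^1  =  929/304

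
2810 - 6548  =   - 3738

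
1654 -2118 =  - 464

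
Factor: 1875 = 3^1*5^4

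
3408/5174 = 1704/2587 = 0.66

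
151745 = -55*( - 2759 )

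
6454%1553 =242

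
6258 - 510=5748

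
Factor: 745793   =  29^1*25717^1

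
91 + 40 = 131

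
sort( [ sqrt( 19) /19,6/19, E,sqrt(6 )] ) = [ sqrt( 19) /19, 6/19,sqrt( 6 ),E ]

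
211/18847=211/18847  =  0.01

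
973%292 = 97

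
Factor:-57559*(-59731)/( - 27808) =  - 3438056629/27808  =  - 2^(-5 )*7^2*11^( - 1 )  *23^1*53^1*79^(-1 )*57559^1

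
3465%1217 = 1031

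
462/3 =154 = 154.00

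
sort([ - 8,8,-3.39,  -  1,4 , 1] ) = [ - 8,-3.39, - 1, 1,4,8]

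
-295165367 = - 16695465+- 278469902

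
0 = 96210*0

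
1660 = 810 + 850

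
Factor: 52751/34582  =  2^( - 1) * 17^1 * 29^1* 107^1*17291^(- 1)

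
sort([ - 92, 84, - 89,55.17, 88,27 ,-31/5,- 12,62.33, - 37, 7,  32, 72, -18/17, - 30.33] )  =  [ - 92, - 89,-37, - 30.33,-12,  -  31/5, - 18/17, 7, 27, 32 , 55.17,  62.33,72,84, 88] 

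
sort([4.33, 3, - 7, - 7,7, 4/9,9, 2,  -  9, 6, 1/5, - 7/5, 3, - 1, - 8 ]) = [-9,  -  8, - 7, - 7, - 7/5, - 1, 1/5,4/9, 2,3, 3, 4.33, 6,7, 9]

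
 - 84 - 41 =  - 125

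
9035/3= 9035/3 = 3011.67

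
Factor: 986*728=2^4*7^1*13^1*17^1* 29^1  =  717808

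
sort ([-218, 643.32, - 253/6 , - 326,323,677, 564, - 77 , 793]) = [ - 326,- 218, - 77, - 253/6,323, 564, 643.32  ,  677,793]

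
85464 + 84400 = 169864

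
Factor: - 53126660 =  - 2^2*5^1*19^1*251^1*557^1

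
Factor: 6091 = 6091^1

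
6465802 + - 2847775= 3618027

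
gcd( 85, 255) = 85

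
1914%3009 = 1914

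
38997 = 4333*9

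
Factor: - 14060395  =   - 5^1 *601^1*4679^1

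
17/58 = 17/58 = 0.29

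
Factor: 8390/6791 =2^1*5^1*839^1*6791^( - 1)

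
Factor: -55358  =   -2^1*89^1*311^1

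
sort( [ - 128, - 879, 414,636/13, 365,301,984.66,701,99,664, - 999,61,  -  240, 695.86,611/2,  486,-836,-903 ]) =[ - 999,- 903,-879, -836, - 240,-128,  636/13,61,99, 301,611/2,365,414,486,664,695.86 , 701, 984.66]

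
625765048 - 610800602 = 14964446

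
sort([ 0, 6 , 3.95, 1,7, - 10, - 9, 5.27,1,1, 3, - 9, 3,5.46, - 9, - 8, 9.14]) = [ - 10, - 9, - 9, - 9, -8,  0, 1, 1,1,3,3, 3.95, 5.27, 5.46,  6,7, 9.14]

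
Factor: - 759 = -3^1*11^1*23^1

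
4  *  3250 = 13000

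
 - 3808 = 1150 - 4958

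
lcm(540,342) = 10260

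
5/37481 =5/37481= 0.00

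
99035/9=11003 + 8/9=11003.89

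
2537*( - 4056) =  - 10290072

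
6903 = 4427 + 2476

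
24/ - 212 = -1 + 47/53 = - 0.11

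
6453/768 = 8 + 103/256 =8.40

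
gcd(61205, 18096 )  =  1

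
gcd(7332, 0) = 7332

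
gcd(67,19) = 1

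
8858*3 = 26574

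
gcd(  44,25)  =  1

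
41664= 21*1984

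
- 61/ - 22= 2 + 17/22 =2.77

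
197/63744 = 197/63744 = 0.00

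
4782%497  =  309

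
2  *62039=124078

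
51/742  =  51/742 =0.07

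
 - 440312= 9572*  ( - 46)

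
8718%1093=1067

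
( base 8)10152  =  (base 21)9b2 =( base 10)4202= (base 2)1000001101010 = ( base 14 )1762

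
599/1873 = 599/1873 = 0.32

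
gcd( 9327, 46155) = 3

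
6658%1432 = 930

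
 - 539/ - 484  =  1+5/44 =1.11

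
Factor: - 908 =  -2^2 * 227^1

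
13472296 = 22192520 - 8720224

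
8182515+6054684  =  14237199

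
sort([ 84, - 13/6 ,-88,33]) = [ - 88, - 13/6, 33, 84]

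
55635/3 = 18545 = 18545.00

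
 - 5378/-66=81 + 16/33=81.48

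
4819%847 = 584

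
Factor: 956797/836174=2^( - 1) * 29^1*32993^1*418087^( - 1) 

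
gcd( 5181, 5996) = 1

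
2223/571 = 2223/571 = 3.89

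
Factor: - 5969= - 47^1*127^1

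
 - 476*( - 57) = 27132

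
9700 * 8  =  77600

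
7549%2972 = 1605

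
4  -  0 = 4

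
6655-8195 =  - 1540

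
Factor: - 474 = - 2^1 * 3^1 * 79^1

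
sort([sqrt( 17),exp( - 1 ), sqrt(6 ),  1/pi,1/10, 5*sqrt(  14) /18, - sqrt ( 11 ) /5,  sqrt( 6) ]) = [ -sqrt(11) /5,1/10,1/pi,exp( - 1),5*sqrt( 14)/18,  sqrt(6),sqrt( 6),sqrt(17)] 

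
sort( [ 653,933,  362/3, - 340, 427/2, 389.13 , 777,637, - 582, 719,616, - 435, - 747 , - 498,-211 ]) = [ -747, - 582 , - 498, - 435 , - 340,-211,362/3 , 427/2, 389.13 , 616 , 637  ,  653,  719,777, 933 ] 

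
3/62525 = 3/62525 = 0.00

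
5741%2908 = 2833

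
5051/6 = 5051/6 = 841.83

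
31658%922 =310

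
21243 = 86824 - 65581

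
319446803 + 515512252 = 834959055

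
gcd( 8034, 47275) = 1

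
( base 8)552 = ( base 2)101101010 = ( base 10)362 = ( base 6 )1402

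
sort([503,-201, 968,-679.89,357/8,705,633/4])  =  [ - 679.89,-201,357/8,633/4, 503,705,968 ] 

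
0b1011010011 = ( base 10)723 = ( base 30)O3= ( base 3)222210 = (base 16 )2D3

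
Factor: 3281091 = 3^1*11^1*19^1*5233^1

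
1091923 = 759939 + 331984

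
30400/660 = 46 + 2/33 = 46.06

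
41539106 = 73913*562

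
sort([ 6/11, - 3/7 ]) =[-3/7, 6/11 ]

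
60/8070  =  2/269 =0.01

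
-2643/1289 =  - 3+1224/1289 = - 2.05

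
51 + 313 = 364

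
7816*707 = 5525912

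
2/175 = 2/175 = 0.01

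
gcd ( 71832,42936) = 24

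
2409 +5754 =8163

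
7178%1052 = 866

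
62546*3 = 187638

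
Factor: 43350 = 2^1*3^1*5^2*17^2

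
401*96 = 38496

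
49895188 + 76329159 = 126224347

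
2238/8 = 279 + 3/4 = 279.75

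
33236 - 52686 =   -  19450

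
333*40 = 13320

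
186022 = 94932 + 91090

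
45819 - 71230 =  - 25411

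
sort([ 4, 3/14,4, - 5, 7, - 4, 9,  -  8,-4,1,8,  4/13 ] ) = [ - 8, - 5, - 4, - 4,3/14,4/13,  1, 4, 4,7, 8, 9 ] 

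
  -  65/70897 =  - 65/70897 = - 0.00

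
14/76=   7/38= 0.18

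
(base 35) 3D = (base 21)5d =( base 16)76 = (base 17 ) 6G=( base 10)118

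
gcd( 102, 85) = 17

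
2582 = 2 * 1291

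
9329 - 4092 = 5237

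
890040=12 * 74170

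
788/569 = 788/569= 1.38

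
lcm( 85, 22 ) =1870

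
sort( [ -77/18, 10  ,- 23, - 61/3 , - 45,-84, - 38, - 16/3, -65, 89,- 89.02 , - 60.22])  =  [ - 89.02, - 84, - 65,  -  60.22, -45,-38,-23 , -61/3, - 16/3, - 77/18, 10, 89]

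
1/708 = 1/708  =  0.00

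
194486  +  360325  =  554811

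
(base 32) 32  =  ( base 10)98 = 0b1100010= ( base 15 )68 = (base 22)4a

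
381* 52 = 19812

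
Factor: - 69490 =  - 2^1*5^1*6949^1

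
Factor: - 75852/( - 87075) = 2^2 *3^( - 2)*5^( - 2 )*7^2 = 196/225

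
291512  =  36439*8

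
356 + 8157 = 8513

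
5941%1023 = 826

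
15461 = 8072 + 7389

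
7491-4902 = 2589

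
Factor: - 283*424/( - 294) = 59996/147 = 2^2*3^( - 1)*7^(-2 )*53^1 * 283^1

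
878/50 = 17+14/25 = 17.56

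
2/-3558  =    -  1/1779 = - 0.00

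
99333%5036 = 3649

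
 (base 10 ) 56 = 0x38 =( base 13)44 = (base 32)1O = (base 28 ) 20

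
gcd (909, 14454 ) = 9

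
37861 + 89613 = 127474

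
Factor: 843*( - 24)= - 2^3*3^2*281^1=- 20232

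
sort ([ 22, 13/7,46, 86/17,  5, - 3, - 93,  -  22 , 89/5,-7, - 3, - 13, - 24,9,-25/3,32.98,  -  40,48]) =[ - 93,-40 ,-24, - 22, - 13 , - 25/3, - 7,-3,-3,13/7, 5,86/17, 9,89/5,22, 32.98,46,48 ] 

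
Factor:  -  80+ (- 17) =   -  97^1 = -97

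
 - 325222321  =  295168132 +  - 620390453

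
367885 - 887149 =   -  519264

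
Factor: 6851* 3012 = 2^2*3^1*13^1*17^1* 31^1 *251^1 = 20635212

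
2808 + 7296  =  10104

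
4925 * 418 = 2058650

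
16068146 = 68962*233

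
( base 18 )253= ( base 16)2e5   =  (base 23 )195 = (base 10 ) 741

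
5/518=5/518 = 0.01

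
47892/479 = 47892/479 =99.98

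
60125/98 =613 + 51/98 =613.52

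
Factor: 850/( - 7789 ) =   -  2^1*5^2*17^1*7789^( - 1 )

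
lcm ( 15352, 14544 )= 276336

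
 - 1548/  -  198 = 7 + 9/11 = 7.82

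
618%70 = 58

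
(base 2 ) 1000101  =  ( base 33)23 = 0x45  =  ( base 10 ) 69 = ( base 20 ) 39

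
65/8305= 13/1661 = 0.01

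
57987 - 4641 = 53346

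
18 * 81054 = 1458972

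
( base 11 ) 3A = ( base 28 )1f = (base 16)2b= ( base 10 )43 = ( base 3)1121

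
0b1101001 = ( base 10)105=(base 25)45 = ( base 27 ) 3O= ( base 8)151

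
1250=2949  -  1699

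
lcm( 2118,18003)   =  36006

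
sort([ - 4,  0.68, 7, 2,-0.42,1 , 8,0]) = [- 4,-0.42,0, 0.68, 1, 2, 7, 8 ]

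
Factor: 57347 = 57347^1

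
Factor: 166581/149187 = 249/223 = 3^1*83^1*  223^(  -  1 ) 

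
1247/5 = 1247/5 = 249.40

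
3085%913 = 346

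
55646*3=166938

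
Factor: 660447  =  3^3*61^1*401^1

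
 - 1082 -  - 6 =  - 1076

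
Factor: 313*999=312687 = 3^3*37^1 * 313^1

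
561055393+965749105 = 1526804498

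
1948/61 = 1948/61 = 31.93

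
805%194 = 29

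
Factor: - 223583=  - 23^1*9721^1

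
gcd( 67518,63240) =186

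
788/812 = 197/203= 0.97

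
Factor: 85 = 5^1 *17^1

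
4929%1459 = 552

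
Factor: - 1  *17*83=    - 17^1*83^1 = - 1411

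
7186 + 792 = 7978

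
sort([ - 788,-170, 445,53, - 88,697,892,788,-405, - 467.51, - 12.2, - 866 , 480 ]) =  [ - 866,-788,- 467.51, - 405, - 170, - 88, - 12.2,53,  445,480, 697, 788,892]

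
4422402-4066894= 355508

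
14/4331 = 14/4331  =  0.00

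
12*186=2232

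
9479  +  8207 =17686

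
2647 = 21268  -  18621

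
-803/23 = - 803/23 = -  34.91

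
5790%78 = 18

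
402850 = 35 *11510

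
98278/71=1384 + 14/71 = 1384.20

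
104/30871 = 104/30871 = 0.00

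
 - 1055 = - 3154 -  - 2099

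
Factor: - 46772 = -2^2*11^1*1063^1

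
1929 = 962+967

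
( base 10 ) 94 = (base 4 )1132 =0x5E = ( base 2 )1011110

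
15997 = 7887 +8110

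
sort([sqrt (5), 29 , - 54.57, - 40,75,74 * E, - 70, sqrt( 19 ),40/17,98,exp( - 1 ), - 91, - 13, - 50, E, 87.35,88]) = [ - 91, - 70, - 54.57, - 50,-40, - 13, exp( - 1),sqrt (5 ),  40/17 , E, sqrt( 19 ), 29,75, 87.35,88,98, 74 * E ]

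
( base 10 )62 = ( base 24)2E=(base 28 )26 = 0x3e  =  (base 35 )1R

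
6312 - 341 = 5971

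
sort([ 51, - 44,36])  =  [ -44,  36, 51]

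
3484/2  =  1742  =  1742.00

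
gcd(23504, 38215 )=1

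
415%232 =183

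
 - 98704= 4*(-24676)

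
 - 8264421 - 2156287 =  - 10420708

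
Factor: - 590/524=-2^( - 1 )*5^1*59^1*131^( - 1 ) = - 295/262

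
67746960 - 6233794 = 61513166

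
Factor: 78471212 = 2^2*41^1*478483^1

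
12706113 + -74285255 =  - 61579142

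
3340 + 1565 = 4905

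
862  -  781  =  81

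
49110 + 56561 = 105671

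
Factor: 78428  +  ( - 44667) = 7^2*13^1*53^1 = 33761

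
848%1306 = 848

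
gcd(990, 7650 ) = 90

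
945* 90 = 85050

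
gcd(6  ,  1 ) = 1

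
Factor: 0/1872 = 0^1= 0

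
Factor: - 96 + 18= - 2^1*3^1*13^1 =- 78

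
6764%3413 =3351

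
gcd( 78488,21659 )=1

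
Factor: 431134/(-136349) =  - 2^1*11^1 * 59^ ( -1) * 2311^( - 1 )*19597^1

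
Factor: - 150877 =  - 31^2*157^1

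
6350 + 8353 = 14703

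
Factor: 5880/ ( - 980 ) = -2^1 * 3^1 = - 6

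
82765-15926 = 66839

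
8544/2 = 4272 = 4272.00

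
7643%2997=1649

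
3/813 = 1/271 = 0.00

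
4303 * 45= 193635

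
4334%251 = 67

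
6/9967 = 6/9967= 0.00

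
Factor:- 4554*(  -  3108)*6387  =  90400524984 = 2^3*3^4*7^1*11^1*23^1*37^1*2129^1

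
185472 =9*20608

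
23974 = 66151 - 42177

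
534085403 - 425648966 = 108436437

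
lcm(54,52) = 1404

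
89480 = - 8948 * ( - 10)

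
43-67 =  - 24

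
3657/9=1219/3 = 406.33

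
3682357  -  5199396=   -  1517039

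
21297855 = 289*73695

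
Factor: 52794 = 2^1 * 3^2*7^1 * 419^1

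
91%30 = 1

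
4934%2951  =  1983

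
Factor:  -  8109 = -3^2*17^1*53^1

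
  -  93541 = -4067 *23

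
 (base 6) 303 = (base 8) 157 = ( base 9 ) 133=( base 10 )111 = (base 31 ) 3i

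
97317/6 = 32439/2 = 16219.50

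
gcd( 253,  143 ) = 11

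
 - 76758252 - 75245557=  - 152003809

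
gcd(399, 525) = 21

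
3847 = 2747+1100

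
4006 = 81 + 3925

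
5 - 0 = 5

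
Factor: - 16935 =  - 3^1*5^1*1129^1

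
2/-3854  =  -1/1927 = - 0.00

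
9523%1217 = 1004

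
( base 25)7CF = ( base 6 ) 33414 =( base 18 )e8a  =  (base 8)11122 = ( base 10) 4690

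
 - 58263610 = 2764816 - 61028426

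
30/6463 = 30/6463 =0.00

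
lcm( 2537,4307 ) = 185201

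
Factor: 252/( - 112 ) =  - 2^( - 2)*3^2 = - 9/4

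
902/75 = 12 +2/75 =12.03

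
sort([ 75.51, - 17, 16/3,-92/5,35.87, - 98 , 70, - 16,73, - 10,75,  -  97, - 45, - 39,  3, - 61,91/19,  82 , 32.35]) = [ -98, - 97, - 61,- 45,  -  39, - 92/5,-17,-16, - 10, 3, 91/19 , 16/3, 32.35, 35.87,70, 73,  75,75.51, 82] 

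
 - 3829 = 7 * ( - 547) 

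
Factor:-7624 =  - 2^3*953^1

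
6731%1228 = 591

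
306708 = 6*51118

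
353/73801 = 353/73801 = 0.00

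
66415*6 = 398490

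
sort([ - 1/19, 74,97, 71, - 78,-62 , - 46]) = [- 78, - 62, - 46, - 1/19, 71, 74,97]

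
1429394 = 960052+469342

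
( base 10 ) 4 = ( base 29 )4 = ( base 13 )4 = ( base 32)4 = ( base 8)4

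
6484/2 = 3242 = 3242.00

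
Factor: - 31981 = -31981^1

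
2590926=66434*39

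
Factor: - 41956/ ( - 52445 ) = 2^2 *5^( - 1) = 4/5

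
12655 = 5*2531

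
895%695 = 200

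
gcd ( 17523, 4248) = 531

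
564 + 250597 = 251161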